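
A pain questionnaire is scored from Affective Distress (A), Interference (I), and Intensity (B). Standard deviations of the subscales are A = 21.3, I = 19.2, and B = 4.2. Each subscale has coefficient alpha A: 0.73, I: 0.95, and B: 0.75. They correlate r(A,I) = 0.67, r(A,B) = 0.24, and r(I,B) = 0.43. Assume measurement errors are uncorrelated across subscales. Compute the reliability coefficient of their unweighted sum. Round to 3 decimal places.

Var(A+I+B) = 21.3² + 19.2² + 4.2² + 2·[21.3·19.2·0.67 + 21.3·4.2·0.24 + 19.2·4.2·0.43] = 839.97 + 660.298 = 1500.27.
Under uncorrelated errors the observed covariances equal the true-score covariances, so only the own-variance terms attenuate.
True-score variance = [21.3²·0.73 + 19.2²·0.95 + 4.2²·0.75] + 660.298 = 694.632 + 660.298 = 1354.93.
Reliability = 1354.93 / 1500.27 = 0.903.

0.903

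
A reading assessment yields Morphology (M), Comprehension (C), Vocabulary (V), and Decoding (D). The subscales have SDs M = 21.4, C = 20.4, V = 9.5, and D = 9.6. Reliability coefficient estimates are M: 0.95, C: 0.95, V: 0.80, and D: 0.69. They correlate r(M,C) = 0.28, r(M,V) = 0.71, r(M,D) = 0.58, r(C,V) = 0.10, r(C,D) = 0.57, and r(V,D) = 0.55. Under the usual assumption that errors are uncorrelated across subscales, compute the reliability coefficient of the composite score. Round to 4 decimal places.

0.9588

Var(M+C+V+D) = 21.4² + 20.4² + 9.5² + 9.6² + 2·[21.4·20.4·0.28 + 21.4·9.5·0.71 + 21.4·9.6·0.58 + 20.4·9.5·0.10 + 20.4·9.6·0.57 + 9.5·9.6·0.55] = 1056.53 + 1133.81 = 2190.34.
Because errors are independent across components, Cov(Tᵢ,Tⱼ) = Cov(Xᵢ,Xⱼ); the off-diagonal part of the true-score variance is the same as above.
True-score variance = [21.4²·0.95 + 20.4²·0.95 + 9.5²·0.80 + 9.6²·0.69] + 1133.81 = 966.204 + 1133.81 = 2100.01.
Reliability = 2100.01 / 2190.34 = 0.9588.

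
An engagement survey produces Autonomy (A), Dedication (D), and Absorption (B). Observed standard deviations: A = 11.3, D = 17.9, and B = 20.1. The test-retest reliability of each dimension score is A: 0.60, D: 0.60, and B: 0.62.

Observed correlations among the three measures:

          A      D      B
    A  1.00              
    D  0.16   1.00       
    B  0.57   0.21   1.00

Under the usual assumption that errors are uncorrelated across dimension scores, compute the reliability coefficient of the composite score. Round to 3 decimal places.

0.749

Var(A+D+B) = 11.3² + 17.9² + 20.1² + 2·[11.3·17.9·0.16 + 11.3·20.1·0.57 + 17.9·20.1·0.21] = 852.11 + 474.766 = 1326.88.
Because errors are independent across components, Cov(Tᵢ,Tⱼ) = Cov(Xᵢ,Xⱼ); the off-diagonal part of the true-score variance is the same as above.
True-score variance = [11.3²·0.60 + 17.9²·0.60 + 20.1²·0.62] + 474.766 = 519.346 + 474.766 = 994.113.
Reliability = 994.113 / 1326.88 = 0.749.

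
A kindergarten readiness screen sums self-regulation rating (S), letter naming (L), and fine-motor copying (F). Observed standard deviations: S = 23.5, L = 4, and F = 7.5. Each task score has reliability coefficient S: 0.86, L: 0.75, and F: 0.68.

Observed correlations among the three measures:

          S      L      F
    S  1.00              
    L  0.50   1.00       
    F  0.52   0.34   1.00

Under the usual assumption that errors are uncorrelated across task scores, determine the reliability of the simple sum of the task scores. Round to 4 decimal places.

Var(S+L+F) = 23.5² + 4² + 7.5² + 2·[23.5·4·0.50 + 23.5·7.5·0.52 + 4·7.5·0.34] = 624.5 + 297.7 = 922.2.
Because errors are independent across components, Cov(Tᵢ,Tⱼ) = Cov(Xᵢ,Xⱼ); the off-diagonal part of the true-score variance is the same as above.
True-score variance = [23.5²·0.86 + 4²·0.75 + 7.5²·0.68] + 297.7 = 525.185 + 297.7 = 822.885.
Reliability = 822.885 / 922.2 = 0.8923.

0.8923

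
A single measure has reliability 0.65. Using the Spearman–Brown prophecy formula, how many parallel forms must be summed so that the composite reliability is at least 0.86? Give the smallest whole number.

4

k ≥ ρ*(1−ρ₁)/(ρ₁(1−ρ*)) = 0.86·0.35 / (0.65·0.14) = 3.308.
Smallest integer k = 4.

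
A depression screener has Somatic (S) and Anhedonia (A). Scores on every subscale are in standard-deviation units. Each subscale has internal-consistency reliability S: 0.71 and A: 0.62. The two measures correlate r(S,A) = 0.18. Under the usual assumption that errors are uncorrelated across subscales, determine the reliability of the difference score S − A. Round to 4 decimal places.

0.5915

Var(S−A) = 1 + 1 − 2·0.18 = 2 − 0.36 = 1.64.
Because errors are independent across components, Cov(Tᵢ,Tⱼ) = Cov(Xᵢ,Xⱼ); the off-diagonal part of the true-score variance is the same as above.
True-score variance = [0.71 + 0.62] − 0.36 = 1.33 − 0.36 = 0.97.
Reliability = 0.97 / 1.64 = 0.5915.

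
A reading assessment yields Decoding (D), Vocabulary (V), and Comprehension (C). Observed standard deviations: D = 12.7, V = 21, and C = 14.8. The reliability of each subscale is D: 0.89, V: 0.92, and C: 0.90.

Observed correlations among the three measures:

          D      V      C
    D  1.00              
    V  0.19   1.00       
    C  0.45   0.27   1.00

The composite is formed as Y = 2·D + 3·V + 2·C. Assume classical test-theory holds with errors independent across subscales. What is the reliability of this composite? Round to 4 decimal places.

Var(Y) = 2²·12.7² + 3²·21² + 2²·14.8² + 2·[6·12.7·21·0.19 + 4·12.7·14.8·0.45 + 6·21·14.8·0.27] = 5490.32 + 2291.72 = 7782.04.
With uncorrelated errors the cross-covariances are all true-score covariance, so they carry over unchanged; only the diagonal terms shrink to ρᵢσᵢ².
True-score variance = [2²·12.7²·0.89 + 3²·21²·0.92 + 2²·14.8²·0.90] + 2291.72 = 5014.22 + 2291.72 = 7305.94.
Reliability = 7305.94 / 7782.04 = 0.9388.

0.9388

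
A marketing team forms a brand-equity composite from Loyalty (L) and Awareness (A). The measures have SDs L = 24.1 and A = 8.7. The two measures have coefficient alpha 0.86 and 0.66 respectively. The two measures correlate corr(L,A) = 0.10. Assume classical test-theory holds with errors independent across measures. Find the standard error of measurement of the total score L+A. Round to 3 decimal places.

10.346

Var(total) = 656.5 + 41.934 = 698.434.
True-score variance = 549.452 + 41.934 = 591.386, so reliability = 0.8467.
Error variance = 698.434 − 591.386 = 107.048; SEM = √107.048 = 10.346.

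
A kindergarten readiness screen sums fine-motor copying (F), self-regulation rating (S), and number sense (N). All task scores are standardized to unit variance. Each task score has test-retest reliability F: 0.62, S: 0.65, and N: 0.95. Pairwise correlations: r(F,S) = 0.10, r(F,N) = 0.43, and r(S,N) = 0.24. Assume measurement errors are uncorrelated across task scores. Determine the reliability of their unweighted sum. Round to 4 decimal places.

Var(F+S+N) = 3 + 2·[0.10 + 0.43 + 0.24] = 3 + 1.54 = 4.54.
Because errors are independent across components, Cov(Tᵢ,Tⱼ) = Cov(Xᵢ,Xⱼ); the off-diagonal part of the true-score variance is the same as above.
True-score variance = [0.62 + 0.65 + 0.95] + 1.54 = 2.22 + 1.54 = 3.76.
Reliability = 3.76 / 4.54 = 0.8282.

0.8282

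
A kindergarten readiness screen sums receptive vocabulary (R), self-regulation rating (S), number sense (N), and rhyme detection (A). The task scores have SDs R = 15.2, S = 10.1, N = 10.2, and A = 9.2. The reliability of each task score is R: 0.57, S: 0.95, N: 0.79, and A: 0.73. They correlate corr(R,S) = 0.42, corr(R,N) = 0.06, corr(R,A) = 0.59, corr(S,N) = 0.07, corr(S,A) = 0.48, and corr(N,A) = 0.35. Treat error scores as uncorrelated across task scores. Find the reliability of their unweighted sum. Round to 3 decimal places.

Var(R+S+N+A) = 15.2² + 10.1² + 10.2² + 9.2² + 2·[15.2·10.1·0.42 + 15.2·10.2·0.06 + 15.2·9.2·0.59 + 10.1·10.2·0.07 + 10.1·9.2·0.48 + 10.2·9.2·0.35] = 521.73 + 481.887 = 1003.62.
Under uncorrelated errors the observed covariances equal the true-score covariances, so only the own-variance terms attenuate.
True-score variance = [15.2²·0.57 + 10.1²·0.95 + 10.2²·0.79 + 9.2²·0.73] + 481.887 = 372.581 + 481.887 = 854.468.
Reliability = 854.468 / 1003.62 = 0.851.

0.851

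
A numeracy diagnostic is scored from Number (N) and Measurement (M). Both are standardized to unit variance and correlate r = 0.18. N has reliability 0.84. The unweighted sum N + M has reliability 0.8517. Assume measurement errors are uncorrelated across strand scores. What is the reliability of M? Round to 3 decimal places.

0.810

Var(N+M) = 2 + 2·0.18 = 2.360.
True-score variance = ρ_N + ρ_M + 2·0.18, so 0.8517 = (0.84 + ρ_M + 0.36) / 2.360.
ρ_M = 0.8517·2.360 − 0.84 − 0.36 = 0.810.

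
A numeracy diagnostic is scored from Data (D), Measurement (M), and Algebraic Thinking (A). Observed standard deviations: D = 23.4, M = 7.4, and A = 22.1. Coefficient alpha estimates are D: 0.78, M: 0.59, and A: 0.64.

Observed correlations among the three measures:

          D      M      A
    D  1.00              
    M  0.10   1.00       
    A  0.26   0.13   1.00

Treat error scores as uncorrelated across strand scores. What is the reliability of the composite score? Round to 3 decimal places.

0.778

Var(D+M+A) = 23.4² + 7.4² + 22.1² + 2·[23.4·7.4·0.10 + 23.4·22.1·0.26 + 7.4·22.1·0.13] = 1090.73 + 346.065 = 1436.8.
Under uncorrelated errors the observed covariances equal the true-score covariances, so only the own-variance terms attenuate.
True-score variance = [23.4²·0.78 + 7.4²·0.59 + 22.1²·0.64] + 346.065 = 771.988 + 346.065 = 1118.05.
Reliability = 1118.05 / 1436.8 = 0.778.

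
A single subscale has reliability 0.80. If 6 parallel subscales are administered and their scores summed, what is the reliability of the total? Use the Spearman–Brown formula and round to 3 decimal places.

ρ_k = kρ / (1 + (k−1)ρ) = 6·0.80 / (1 + 5·0.80) = 4.800 / 5.000 = 0.960.

0.960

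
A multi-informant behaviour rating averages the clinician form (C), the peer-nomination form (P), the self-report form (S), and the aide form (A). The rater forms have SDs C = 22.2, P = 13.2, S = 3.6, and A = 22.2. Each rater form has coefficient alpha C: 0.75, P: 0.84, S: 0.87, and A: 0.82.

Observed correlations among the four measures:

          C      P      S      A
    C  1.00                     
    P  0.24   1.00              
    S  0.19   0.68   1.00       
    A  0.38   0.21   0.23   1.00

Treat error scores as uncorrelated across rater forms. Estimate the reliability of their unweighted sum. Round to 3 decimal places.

Var(C+P+S+A) = 22.2² + 13.2² + 3.6² + 22.2² + 2·[22.2·13.2·0.24 + 22.2·3.6·0.19 + 22.2·22.2·0.38 + 13.2·3.6·0.68 + 13.2·22.2·0.21 + 3.6·22.2·0.23] = 1172.88 + 770.054 = 1942.93.
With uncorrelated errors the cross-covariances are all true-score covariance, so they carry over unchanged; only the diagonal terms shrink to ρᵢσᵢ².
True-score variance = [22.2²·0.75 + 13.2²·0.84 + 3.6²·0.87 + 22.2²·0.82] + 770.054 = 931.396 + 770.054 = 1701.45.
Reliability = 1701.45 / 1942.93 = 0.876.

0.876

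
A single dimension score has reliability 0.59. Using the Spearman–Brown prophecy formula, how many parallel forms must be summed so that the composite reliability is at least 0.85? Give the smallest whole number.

k ≥ ρ*(1−ρ₁)/(ρ₁(1−ρ*)) = 0.85·0.41 / (0.59·0.15) = 3.938.
Smallest integer k = 4.

4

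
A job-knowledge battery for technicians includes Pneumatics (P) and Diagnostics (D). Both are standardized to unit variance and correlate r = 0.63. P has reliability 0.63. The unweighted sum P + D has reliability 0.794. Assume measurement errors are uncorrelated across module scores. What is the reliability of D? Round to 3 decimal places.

0.698

Var(P+D) = 2 + 2·0.63 = 3.260.
True-score variance = ρ_P + ρ_D + 2·0.63, so 0.794 = (0.63 + ρ_D + 1.26) / 3.260.
ρ_D = 0.794·3.260 − 0.63 − 1.26 = 0.698.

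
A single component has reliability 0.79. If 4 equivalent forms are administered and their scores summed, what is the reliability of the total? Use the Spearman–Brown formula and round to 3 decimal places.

0.938

ρ_k = kρ / (1 + (k−1)ρ) = 4·0.79 / (1 + 3·0.79) = 3.160 / 3.370 = 0.938.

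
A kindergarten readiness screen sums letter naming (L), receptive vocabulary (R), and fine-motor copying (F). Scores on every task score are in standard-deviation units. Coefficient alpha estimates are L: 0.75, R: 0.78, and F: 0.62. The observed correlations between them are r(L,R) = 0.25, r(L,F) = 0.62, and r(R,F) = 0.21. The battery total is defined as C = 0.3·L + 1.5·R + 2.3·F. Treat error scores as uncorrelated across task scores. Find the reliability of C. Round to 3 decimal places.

Var(C) = 0.3² + 1.5² + 2.3² + 2·[0.45·0.25 + 0.69·0.62 + 3.45·0.21] = 7.63 + 2.5296 = 10.1596.
Because errors are independent across components, Cov(Tᵢ,Tⱼ) = Cov(Xᵢ,Xⱼ); the off-diagonal part of the true-score variance is the same as above.
True-score variance = [0.3²·0.75 + 1.5²·0.78 + 2.3²·0.62] + 2.5296 = 5.1023 + 2.5296 = 7.6319.
Reliability = 7.6319 / 10.1596 = 0.751.

0.751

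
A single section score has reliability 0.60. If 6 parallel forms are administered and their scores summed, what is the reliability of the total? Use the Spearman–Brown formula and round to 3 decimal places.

ρ_k = kρ / (1 + (k−1)ρ) = 6·0.60 / (1 + 5·0.60) = 3.600 / 4.000 = 0.900.

0.900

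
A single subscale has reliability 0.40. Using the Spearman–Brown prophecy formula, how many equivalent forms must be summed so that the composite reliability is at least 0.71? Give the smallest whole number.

k ≥ ρ*(1−ρ₁)/(ρ₁(1−ρ*)) = 0.71·0.60 / (0.40·0.29) = 3.672.
Smallest integer k = 4.

4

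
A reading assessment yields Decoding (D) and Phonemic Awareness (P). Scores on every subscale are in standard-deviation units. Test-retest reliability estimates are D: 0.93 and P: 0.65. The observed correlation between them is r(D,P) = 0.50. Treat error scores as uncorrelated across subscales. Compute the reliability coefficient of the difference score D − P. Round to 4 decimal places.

Var(D−P) = 1 + 1 − 2·0.50 = 2 − 1 = 1.
With uncorrelated errors the cross-covariances are all true-score covariance, so they carry over unchanged; only the diagonal terms shrink to ρᵢσᵢ².
True-score variance = [0.93 + 0.65] − 1 = 1.58 − 1 = 0.58.
Reliability = 0.58 / 1 = 0.5800.

0.5800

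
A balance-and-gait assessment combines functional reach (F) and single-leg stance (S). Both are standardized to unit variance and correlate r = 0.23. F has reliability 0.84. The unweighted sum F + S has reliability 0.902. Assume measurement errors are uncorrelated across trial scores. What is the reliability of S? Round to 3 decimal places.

Var(F+S) = 2 + 2·0.23 = 2.460.
True-score variance = ρ_F + ρ_S + 2·0.23, so 0.902 = (0.84 + ρ_S + 0.46) / 2.460.
ρ_S = 0.902·2.460 − 0.84 − 0.46 = 0.919.

0.919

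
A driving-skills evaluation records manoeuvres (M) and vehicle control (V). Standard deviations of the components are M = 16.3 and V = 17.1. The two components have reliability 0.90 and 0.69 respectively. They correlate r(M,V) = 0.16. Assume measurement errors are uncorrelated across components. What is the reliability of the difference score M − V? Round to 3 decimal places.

Var(M−V) = 16.3² + 17.1² − 2·16.3·17.1·0.16 = 558.1 − 89.1936 = 468.906.
Because errors are independent across components, Cov(Tᵢ,Tⱼ) = Cov(Xᵢ,Xⱼ); the off-diagonal part of the true-score variance is the same as above.
True-score variance = [16.3²·0.90 + 17.1²·0.69] − 89.1936 = 440.884 − 89.1936 = 351.69.
Reliability = 351.69 / 468.906 = 0.750.

0.750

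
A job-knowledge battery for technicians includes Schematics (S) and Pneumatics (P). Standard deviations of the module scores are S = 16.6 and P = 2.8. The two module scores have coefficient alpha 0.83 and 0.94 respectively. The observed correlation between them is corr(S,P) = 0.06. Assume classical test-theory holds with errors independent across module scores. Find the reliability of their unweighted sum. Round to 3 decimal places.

Var(S+P) = 16.6² + 2.8² + 2·[16.6·2.8·0.06] = 283.4 + 5.5776 = 288.978.
Under uncorrelated errors the observed covariances equal the true-score covariances, so only the own-variance terms attenuate.
True-score variance = [16.6²·0.83 + 2.8²·0.94] + 5.5776 = 236.084 + 5.5776 = 241.662.
Reliability = 241.662 / 288.978 = 0.836.

0.836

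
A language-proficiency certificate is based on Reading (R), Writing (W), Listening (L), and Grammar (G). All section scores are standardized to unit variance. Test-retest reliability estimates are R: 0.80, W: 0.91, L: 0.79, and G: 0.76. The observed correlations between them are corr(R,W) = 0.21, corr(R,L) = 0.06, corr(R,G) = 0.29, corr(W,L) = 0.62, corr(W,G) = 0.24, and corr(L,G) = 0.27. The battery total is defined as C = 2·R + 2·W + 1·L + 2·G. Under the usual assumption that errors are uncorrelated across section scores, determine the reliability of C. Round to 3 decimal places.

0.897

Var(C) = 2² + 2² + 1 + 2² + 2·[4·0.21 + 2·0.06 + 4·0.29 + 2·0.62 + 4·0.24 + 2·0.27] = 13 + 9.72 = 22.72.
Because errors are independent across components, Cov(Tᵢ,Tⱼ) = Cov(Xᵢ,Xⱼ); the off-diagonal part of the true-score variance is the same as above.
True-score variance = [2²·0.80 + 2²·0.91 + 0.79 + 2²·0.76] + 9.72 = 10.67 + 9.72 = 20.39.
Reliability = 20.39 / 22.72 = 0.897.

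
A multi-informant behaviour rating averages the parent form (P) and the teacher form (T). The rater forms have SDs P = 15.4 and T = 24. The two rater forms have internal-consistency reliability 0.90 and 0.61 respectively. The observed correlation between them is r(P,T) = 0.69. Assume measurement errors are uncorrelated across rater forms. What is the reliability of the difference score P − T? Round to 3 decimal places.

0.181

Var(P−T) = 15.4² + 24² − 2·15.4·24·0.69 = 813.16 − 510.048 = 303.112.
Under uncorrelated errors the observed covariances equal the true-score covariances, so only the own-variance terms attenuate.
True-score variance = [15.4²·0.90 + 24²·0.61] − 510.048 = 564.804 − 510.048 = 54.756.
Reliability = 54.756 / 303.112 = 0.181.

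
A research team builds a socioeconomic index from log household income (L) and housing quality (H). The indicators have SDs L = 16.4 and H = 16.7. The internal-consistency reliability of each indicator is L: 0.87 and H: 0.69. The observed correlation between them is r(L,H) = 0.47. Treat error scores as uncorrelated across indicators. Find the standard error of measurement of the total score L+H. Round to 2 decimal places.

Var(total) = 547.85 + 257.447 = 805.297.
True-score variance = 426.429 + 257.447 = 683.876, so reliability = 0.8492.
Error variance = 805.297 − 683.876 = 121.421; SEM = √121.421 = 11.02.

11.02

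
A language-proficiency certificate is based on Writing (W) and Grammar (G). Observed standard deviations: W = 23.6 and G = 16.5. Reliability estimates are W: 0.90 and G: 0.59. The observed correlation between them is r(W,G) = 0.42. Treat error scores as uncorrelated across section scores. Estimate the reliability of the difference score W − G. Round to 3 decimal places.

0.667

Var(W−G) = 23.6² + 16.5² − 2·23.6·16.5·0.42 = 829.21 − 327.096 = 502.114.
With uncorrelated errors the cross-covariances are all true-score covariance, so they carry over unchanged; only the diagonal terms shrink to ρᵢσᵢ².
True-score variance = [23.6²·0.90 + 16.5²·0.59] − 327.096 = 661.892 − 327.096 = 334.796.
Reliability = 334.796 / 502.114 = 0.667.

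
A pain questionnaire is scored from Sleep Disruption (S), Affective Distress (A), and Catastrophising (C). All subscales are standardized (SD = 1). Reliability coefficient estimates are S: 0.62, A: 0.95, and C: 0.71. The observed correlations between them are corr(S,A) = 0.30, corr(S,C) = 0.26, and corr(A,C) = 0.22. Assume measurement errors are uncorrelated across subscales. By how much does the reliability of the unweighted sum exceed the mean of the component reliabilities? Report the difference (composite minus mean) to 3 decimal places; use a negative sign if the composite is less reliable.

Var(sum) = 3 + 1.56 = 4.56; true-score variance = 2.28 + 1.56 = 3.84; composite reliability = 0.8421.
Mean component reliability = 0.7600.
Difference = 0.8421 − 0.7600 = 0.082.

0.082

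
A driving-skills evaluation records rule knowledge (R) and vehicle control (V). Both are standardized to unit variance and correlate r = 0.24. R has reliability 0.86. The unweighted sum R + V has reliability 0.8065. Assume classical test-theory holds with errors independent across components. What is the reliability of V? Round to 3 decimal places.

Var(R+V) = 2 + 2·0.24 = 2.480.
True-score variance = ρ_R + ρ_V + 2·0.24, so 0.8065 = (0.86 + ρ_V + 0.48) / 2.480.
ρ_V = 0.8065·2.480 − 0.86 − 0.48 = 0.660.

0.660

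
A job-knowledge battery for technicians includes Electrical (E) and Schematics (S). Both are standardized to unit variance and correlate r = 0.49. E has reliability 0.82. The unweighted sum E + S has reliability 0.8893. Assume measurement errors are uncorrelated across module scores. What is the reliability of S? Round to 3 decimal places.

Var(E+S) = 2 + 2·0.49 = 2.980.
True-score variance = ρ_E + ρ_S + 2·0.49, so 0.8893 = (0.82 + ρ_S + 0.98) / 2.980.
ρ_S = 0.8893·2.980 − 0.82 − 0.98 = 0.850.

0.850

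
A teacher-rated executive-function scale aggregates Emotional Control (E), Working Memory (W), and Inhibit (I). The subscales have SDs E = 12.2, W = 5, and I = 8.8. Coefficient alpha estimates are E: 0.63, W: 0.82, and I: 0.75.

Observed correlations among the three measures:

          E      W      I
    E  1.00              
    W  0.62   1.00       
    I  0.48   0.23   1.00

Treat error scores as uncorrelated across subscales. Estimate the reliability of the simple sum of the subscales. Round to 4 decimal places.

Var(E+W+I) = 12.2² + 5² + 8.8² + 2·[12.2·5·0.62 + 12.2·8.8·0.48 + 5·8.8·0.23] = 251.28 + 198.946 = 450.226.
Under uncorrelated errors the observed covariances equal the true-score covariances, so only the own-variance terms attenuate.
True-score variance = [12.2²·0.63 + 5²·0.82 + 8.8²·0.75] + 198.946 = 172.349 + 198.946 = 371.295.
Reliability = 371.295 / 450.226 = 0.8247.

0.8247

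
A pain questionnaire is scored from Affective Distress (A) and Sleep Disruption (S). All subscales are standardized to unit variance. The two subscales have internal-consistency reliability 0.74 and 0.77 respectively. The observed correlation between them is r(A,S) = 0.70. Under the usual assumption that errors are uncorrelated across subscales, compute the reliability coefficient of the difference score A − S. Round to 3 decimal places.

Var(A−S) = 1 + 1 − 2·0.70 = 2 − 1.4 = 0.6.
With uncorrelated errors the cross-covariances are all true-score covariance, so they carry over unchanged; only the diagonal terms shrink to ρᵢσᵢ².
True-score variance = [0.74 + 0.77] − 1.4 = 1.51 − 1.4 = 0.11.
Reliability = 0.11 / 0.6 = 0.183.

0.183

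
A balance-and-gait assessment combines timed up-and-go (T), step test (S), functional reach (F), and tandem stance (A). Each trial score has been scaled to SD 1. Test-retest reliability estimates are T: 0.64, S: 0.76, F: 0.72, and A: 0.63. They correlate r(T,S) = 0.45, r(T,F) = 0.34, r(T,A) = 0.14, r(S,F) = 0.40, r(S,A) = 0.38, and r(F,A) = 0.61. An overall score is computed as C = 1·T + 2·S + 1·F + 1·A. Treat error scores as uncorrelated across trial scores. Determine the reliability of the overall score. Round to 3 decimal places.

Var(C) = 1 + 2² + 1 + 1 + 2·[2·0.45 + 0.34 + 0.14 + 2·0.40 + 2·0.38 + 0.61] = 7 + 7.1 = 14.1.
With uncorrelated errors the cross-covariances are all true-score covariance, so they carry over unchanged; only the diagonal terms shrink to ρᵢσᵢ².
True-score variance = [0.64 + 2²·0.76 + 0.72 + 0.63] + 7.1 = 5.03 + 7.1 = 12.13.
Reliability = 12.13 / 14.1 = 0.860.

0.860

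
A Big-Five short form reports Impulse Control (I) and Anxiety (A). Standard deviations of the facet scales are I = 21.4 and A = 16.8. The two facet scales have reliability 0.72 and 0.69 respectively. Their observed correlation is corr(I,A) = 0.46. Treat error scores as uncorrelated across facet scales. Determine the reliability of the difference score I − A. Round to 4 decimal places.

Var(I−A) = 21.4² + 16.8² − 2·21.4·16.8·0.46 = 740.2 − 330.758 = 409.442.
Because errors are independent across components, Cov(Tᵢ,Tⱼ) = Cov(Xᵢ,Xⱼ); the off-diagonal part of the true-score variance is the same as above.
True-score variance = [21.4²·0.72 + 16.8²·0.69] − 330.758 = 524.477 − 330.758 = 193.718.
Reliability = 193.718 / 409.442 = 0.4731.

0.4731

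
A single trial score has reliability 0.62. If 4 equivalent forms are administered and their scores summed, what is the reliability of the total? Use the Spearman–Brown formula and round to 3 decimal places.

ρ_k = kρ / (1 + (k−1)ρ) = 4·0.62 / (1 + 3·0.62) = 2.480 / 2.860 = 0.867.

0.867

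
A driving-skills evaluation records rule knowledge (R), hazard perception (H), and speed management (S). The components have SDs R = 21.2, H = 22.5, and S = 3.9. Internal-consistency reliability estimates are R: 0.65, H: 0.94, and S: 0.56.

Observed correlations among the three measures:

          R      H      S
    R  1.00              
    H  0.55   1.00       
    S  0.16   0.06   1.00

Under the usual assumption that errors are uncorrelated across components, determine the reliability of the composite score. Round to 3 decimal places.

Var(R+H+S) = 21.2² + 22.5² + 3.9² + 2·[21.2·22.5·0.55 + 21.2·3.9·0.16 + 22.5·3.9·0.06] = 970.9 + 561.688 = 1532.59.
With uncorrelated errors the cross-covariances are all true-score covariance, so they carry over unchanged; only the diagonal terms shrink to ρᵢσᵢ².
True-score variance = [21.2²·0.65 + 22.5²·0.94 + 3.9²·0.56] + 561.688 = 776.529 + 561.688 = 1338.22.
Reliability = 1338.22 / 1532.59 = 0.873.

0.873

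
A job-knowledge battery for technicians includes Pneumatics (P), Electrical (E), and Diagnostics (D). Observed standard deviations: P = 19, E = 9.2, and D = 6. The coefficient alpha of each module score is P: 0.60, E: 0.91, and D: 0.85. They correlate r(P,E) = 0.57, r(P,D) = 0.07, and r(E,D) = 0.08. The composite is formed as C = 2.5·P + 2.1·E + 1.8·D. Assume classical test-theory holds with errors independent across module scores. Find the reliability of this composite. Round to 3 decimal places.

0.755

Var(C) = 2.5²·19² + 2.1²·9.2² + 1.8²·6² + 2·[5.25·19·9.2·0.57 + 4.5·19·6·0.07 + 3.78·9.2·6·0.08] = 2746.15 + 1151.38 = 3897.54.
With uncorrelated errors the cross-covariances are all true-score covariance, so they carry over unchanged; only the diagonal terms shrink to ρᵢσᵢ².
True-score variance = [2.5²·19²·0.60 + 2.1²·9.2²·0.91 + 1.8²·6²·0.85] + 1151.38 = 1792.56 + 1151.38 = 2943.95.
Reliability = 2943.95 / 3897.54 = 0.755.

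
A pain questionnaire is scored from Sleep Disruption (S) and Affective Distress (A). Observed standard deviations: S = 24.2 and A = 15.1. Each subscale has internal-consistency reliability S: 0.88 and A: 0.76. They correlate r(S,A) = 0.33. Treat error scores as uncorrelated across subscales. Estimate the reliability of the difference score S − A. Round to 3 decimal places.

Var(S−A) = 24.2² + 15.1² − 2·24.2·15.1·0.33 = 813.65 − 241.177 = 572.473.
Under uncorrelated errors the observed covariances equal the true-score covariances, so only the own-variance terms attenuate.
True-score variance = [24.2²·0.88 + 15.1²·0.76] − 241.177 = 688.651 − 241.177 = 447.474.
Reliability = 447.474 / 572.473 = 0.782.

0.782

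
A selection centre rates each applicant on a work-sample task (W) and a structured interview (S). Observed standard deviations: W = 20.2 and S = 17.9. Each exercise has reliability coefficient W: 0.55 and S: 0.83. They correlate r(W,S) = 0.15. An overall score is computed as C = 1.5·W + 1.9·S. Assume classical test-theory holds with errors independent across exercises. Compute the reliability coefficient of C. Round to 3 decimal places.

0.744

Var(C) = 1.5²·20.2² + 1.9²·17.9² + 2·[2.85·20.2·17.9·0.15] = 2074.77 + 309.151 = 2383.92.
Under uncorrelated errors the observed covariances equal the true-score covariances, so only the own-variance terms attenuate.
True-score variance = [1.5²·20.2²·0.55 + 1.9²·17.9²·0.83] + 309.151 = 1464.99 + 309.151 = 1774.14.
Reliability = 1774.14 / 2383.92 = 0.744.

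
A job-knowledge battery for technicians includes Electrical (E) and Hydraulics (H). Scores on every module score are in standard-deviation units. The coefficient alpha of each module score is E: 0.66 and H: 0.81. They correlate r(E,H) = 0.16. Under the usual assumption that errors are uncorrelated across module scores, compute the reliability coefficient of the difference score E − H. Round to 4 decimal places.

0.6845

Var(E−H) = 1 + 1 − 2·0.16 = 2 − 0.32 = 1.68.
Under uncorrelated errors the observed covariances equal the true-score covariances, so only the own-variance terms attenuate.
True-score variance = [0.66 + 0.81] − 0.32 = 1.47 − 0.32 = 1.15.
Reliability = 1.15 / 1.68 = 0.6845.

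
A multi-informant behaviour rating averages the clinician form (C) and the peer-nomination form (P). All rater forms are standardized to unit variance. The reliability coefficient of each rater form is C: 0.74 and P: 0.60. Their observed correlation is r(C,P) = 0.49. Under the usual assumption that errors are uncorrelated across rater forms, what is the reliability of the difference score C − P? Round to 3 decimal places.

0.353

Var(C−P) = 1 + 1 − 2·0.49 = 2 − 0.98 = 1.02.
With uncorrelated errors the cross-covariances are all true-score covariance, so they carry over unchanged; only the diagonal terms shrink to ρᵢσᵢ².
True-score variance = [0.74 + 0.60] − 0.98 = 1.34 − 0.98 = 0.36.
Reliability = 0.36 / 1.02 = 0.353.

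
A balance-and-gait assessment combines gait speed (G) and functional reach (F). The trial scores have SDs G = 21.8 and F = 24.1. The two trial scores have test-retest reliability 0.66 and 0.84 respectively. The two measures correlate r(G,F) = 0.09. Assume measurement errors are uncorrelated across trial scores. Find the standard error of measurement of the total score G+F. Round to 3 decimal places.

15.953

Var(total) = 1056.05 + 94.5684 = 1150.62.
True-score variance = 801.539 + 94.5684 = 896.107, so reliability = 0.7788.
Error variance = 1150.62 − 896.107 = 254.511; SEM = √254.511 = 15.953.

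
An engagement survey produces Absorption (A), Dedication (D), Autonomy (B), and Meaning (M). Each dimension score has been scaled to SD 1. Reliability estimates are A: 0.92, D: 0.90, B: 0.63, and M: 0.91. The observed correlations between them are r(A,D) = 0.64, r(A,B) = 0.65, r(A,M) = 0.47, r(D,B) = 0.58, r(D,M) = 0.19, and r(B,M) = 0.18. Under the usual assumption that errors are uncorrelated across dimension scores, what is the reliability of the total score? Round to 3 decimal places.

Var(A+D+B+M) = 4 + 2·[0.64 + 0.65 + 0.47 + 0.58 + 0.19 + 0.18] = 4 + 5.42 = 9.42.
With uncorrelated errors the cross-covariances are all true-score covariance, so they carry over unchanged; only the diagonal terms shrink to ρᵢσᵢ².
True-score variance = [0.92 + 0.90 + 0.63 + 0.91] + 5.42 = 3.36 + 5.42 = 8.78.
Reliability = 8.78 / 9.42 = 0.932.

0.932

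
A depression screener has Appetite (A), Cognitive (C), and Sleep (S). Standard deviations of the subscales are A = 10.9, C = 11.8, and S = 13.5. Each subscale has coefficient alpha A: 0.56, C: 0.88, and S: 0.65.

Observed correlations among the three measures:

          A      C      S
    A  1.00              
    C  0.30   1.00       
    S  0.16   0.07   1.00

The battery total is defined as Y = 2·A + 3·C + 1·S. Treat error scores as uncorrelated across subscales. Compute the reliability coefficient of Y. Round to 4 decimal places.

0.8330

Var(Y) = 2²·10.9² + 3²·11.8² + 13.5² + 2·[6·10.9·11.8·0.30 + 2·10.9·13.5·0.16 + 3·11.8·13.5·0.07] = 1910.65 + 624.114 = 2534.76.
Because errors are independent across components, Cov(Tᵢ,Tⱼ) = Cov(Xᵢ,Xⱼ); the off-diagonal part of the true-score variance is the same as above.
True-score variance = [2²·10.9²·0.56 + 3²·11.8²·0.88 + 13.5²·0.65] + 624.114 = 1487.38 + 624.114 = 2111.49.
Reliability = 2111.49 / 2534.76 = 0.8330.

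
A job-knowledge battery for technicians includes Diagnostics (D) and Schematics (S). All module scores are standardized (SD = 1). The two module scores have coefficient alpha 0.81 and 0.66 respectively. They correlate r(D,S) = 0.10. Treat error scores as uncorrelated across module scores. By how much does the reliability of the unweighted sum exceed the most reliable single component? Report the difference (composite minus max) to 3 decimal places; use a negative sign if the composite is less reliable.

-0.051

Var(sum) = 2 + 0.2 = 2.2; true-score variance = 1.47 + 0.2 = 1.67; composite reliability = 0.7591.
Max component reliability = 0.8100.
Difference = 0.7591 − 0.8100 = -0.051.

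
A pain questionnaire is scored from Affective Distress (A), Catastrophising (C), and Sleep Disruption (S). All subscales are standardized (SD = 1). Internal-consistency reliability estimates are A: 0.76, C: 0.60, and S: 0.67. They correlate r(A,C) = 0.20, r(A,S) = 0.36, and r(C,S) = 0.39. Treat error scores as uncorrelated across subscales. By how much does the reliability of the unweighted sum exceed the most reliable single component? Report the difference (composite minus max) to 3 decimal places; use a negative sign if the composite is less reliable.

Var(sum) = 3 + 1.9 = 4.9; true-score variance = 2.03 + 1.9 = 3.93; composite reliability = 0.8020.
Max component reliability = 0.7600.
Difference = 0.8020 − 0.7600 = 0.042.

0.042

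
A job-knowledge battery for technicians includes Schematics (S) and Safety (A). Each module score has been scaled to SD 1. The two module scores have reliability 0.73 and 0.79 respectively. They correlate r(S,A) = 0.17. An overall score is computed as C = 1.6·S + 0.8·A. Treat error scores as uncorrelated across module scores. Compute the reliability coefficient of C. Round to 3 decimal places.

0.773

Var(C) = 1.6² + 0.8² + 2·[1.28·0.17] = 3.2 + 0.4352 = 3.6352.
Under uncorrelated errors the observed covariances equal the true-score covariances, so only the own-variance terms attenuate.
True-score variance = [1.6²·0.73 + 0.8²·0.79] + 0.4352 = 2.3744 + 0.4352 = 2.8096.
Reliability = 2.8096 / 3.6352 = 0.773.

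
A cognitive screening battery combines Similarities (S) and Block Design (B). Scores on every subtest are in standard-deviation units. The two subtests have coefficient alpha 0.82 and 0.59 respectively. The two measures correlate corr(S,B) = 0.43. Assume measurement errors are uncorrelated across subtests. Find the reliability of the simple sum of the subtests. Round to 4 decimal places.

0.7937

Var(S+B) = 2 + 2·[0.43] = 2 + 0.86 = 2.86.
With uncorrelated errors the cross-covariances are all true-score covariance, so they carry over unchanged; only the diagonal terms shrink to ρᵢσᵢ².
True-score variance = [0.82 + 0.59] + 0.86 = 1.41 + 0.86 = 2.27.
Reliability = 2.27 / 2.86 = 0.7937.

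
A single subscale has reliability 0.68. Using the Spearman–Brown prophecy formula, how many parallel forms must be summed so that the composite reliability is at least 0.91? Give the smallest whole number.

k ≥ ρ*(1−ρ₁)/(ρ₁(1−ρ*)) = 0.91·0.32 / (0.68·0.09) = 4.758.
Smallest integer k = 5.

5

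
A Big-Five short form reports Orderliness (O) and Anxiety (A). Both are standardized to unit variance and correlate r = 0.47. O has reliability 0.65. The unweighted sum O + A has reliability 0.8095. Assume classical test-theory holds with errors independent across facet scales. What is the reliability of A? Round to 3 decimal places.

0.790

Var(O+A) = 2 + 2·0.47 = 2.940.
True-score variance = ρ_O + ρ_A + 2·0.47, so 0.8095 = (0.65 + ρ_A + 0.94) / 2.940.
ρ_A = 0.8095·2.940 − 0.65 − 0.94 = 0.790.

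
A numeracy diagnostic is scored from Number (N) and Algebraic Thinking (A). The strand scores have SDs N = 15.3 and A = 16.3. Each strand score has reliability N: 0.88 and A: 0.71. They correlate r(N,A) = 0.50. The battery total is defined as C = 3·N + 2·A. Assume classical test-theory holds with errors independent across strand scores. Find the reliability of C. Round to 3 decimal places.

0.880

Var(C) = 3²·15.3² + 2²·16.3² + 2·[6·15.3·16.3·0.50] = 3169.57 + 1496.34 = 4665.91.
With uncorrelated errors the cross-covariances are all true-score covariance, so they carry over unchanged; only the diagonal terms shrink to ρᵢσᵢ².
True-score variance = [3²·15.3²·0.88 + 2²·16.3²·0.71] + 1496.34 = 2608.55 + 1496.34 = 4104.89.
Reliability = 4104.89 / 4665.91 = 0.880.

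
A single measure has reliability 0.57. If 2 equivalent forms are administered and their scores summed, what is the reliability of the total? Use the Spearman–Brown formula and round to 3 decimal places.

0.726

ρ_k = kρ / (1 + (k−1)ρ) = 2·0.57 / (1 + 1·0.57) = 1.140 / 1.570 = 0.726.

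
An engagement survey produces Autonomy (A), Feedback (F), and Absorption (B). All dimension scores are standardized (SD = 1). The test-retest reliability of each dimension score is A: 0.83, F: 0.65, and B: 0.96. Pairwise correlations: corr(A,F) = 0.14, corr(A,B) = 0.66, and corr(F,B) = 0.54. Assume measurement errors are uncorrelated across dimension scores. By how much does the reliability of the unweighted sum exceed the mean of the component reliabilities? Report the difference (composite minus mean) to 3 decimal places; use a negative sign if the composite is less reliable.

0.088

Var(sum) = 3 + 2.68 = 5.68; true-score variance = 2.44 + 2.68 = 5.12; composite reliability = 0.9014.
Mean component reliability = 0.8133.
Difference = 0.9014 − 0.8133 = 0.088.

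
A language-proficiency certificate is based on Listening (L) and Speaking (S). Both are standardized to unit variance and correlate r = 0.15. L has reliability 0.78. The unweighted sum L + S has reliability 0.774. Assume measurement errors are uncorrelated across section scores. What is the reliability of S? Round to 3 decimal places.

Var(L+S) = 2 + 2·0.15 = 2.300.
True-score variance = ρ_L + ρ_S + 2·0.15, so 0.774 = (0.78 + ρ_S + 0.30) / 2.300.
ρ_S = 0.774·2.300 − 0.78 − 0.30 = 0.700.

0.700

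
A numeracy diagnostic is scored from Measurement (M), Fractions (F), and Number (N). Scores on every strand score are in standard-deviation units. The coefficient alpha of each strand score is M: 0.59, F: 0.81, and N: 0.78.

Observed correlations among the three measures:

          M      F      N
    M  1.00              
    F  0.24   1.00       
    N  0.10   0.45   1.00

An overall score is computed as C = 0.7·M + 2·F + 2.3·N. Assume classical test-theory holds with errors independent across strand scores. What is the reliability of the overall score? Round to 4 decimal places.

Var(C) = 0.7² + 2² + 2.3² + 2·[1.4·0.24 + 1.61·0.10 + 4.6·0.45] = 9.78 + 5.134 = 14.914.
With uncorrelated errors the cross-covariances are all true-score covariance, so they carry over unchanged; only the diagonal terms shrink to ρᵢσᵢ².
True-score variance = [0.7²·0.59 + 2²·0.81 + 2.3²·0.78] + 5.134 = 7.6553 + 5.134 = 12.7893.
Reliability = 12.7893 / 14.914 = 0.8575.

0.8575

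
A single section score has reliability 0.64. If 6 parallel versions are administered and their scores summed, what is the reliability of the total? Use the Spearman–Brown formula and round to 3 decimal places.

0.914

ρ_k = kρ / (1 + (k−1)ρ) = 6·0.64 / (1 + 5·0.64) = 3.840 / 4.200 = 0.914.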